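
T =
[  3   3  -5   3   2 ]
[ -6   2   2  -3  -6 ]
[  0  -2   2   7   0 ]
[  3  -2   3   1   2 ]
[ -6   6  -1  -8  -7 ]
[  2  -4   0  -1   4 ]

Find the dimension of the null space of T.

Row reduce to echelon form.
R2 ← R2 + (2)·R1: [0, 8, -8, 3, -2]
R4 ← R4 − R1: [0, -5, 8, -2, 0]
R5 ← R5 + (2)·R1: [0, 12, -11, -2, -3]
R6 ← R6 − (2/3)·R1: [0, -6, 10/3, -3, 8/3]
R3 ← R3 + (1/4)·R2: [0, 0, 0, 31/4, -1/2]
R4 ← R4 + (5/8)·R2: [0, 0, 3, -1/8, -5/4]
R5 ← R5 − (3/2)·R2: [0, 0, 1, -13/2, 0]
R6 ← R6 + (3/4)·R2: [0, 0, -8/3, -3/4, 7/6]
Swap R3 ↔ R4
R5 ← R5 − (1/3)·R3: [0, 0, 0, -155/24, 5/12]
R6 ← R6 + (8/9)·R3: [0, 0, 0, -31/36, 1/18]
R5 ← R5 + (5/6)·R4: [0, 0, 0, 0, 0]
R6 ← R6 + (1/9)·R4: [0, 0, 0, 0, 0]
4 nonzero rows, so rank(T) = 4.
T has 5 columns; by rank–nullity, nullity = 5 − 4 = 1.

1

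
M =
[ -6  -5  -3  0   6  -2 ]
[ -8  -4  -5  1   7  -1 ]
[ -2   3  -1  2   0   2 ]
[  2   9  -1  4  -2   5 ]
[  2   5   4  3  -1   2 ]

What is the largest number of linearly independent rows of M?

4

Row reduce to echelon form.
R2 ← R2 − (4/3)·R1: [0, 8/3, -1, 1, -1, 5/3]
R3 ← R3 − (1/3)·R1: [0, 14/3, 0, 2, -2, 8/3]
R4 ← R4 + (1/3)·R1: [0, 22/3, -2, 4, 0, 13/3]
R5 ← R5 + (1/3)·R1: [0, 10/3, 3, 3, 1, 4/3]
R3 ← R3 − (7/4)·R2: [0, 0, 7/4, 1/4, -1/4, -1/4]
R4 ← R4 − (11/4)·R2: [0, 0, 3/4, 5/4, 11/4, -1/4]
R5 ← R5 − (5/4)·R2: [0, 0, 17/4, 7/4, 9/4, -3/4]
R4 ← R4 − (3/7)·R3: [0, 0, 0, 8/7, 20/7, -1/7]
R5 ← R5 − (17/7)·R3: [0, 0, 0, 8/7, 20/7, -1/7]
R5 ← R5 − R4: [0, 0, 0, 0, 0, 0]
Echelon form has 4 nonzero rows, so rank(M) = 4.
The rank gives the maximum number of linearly independent rows: 4.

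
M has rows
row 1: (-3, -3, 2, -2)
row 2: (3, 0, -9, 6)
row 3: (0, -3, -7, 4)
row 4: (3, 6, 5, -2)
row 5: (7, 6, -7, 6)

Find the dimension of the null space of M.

Row reduce to echelon form.
R2 ← R2 + R1: [0, -3, -7, 4]
R4 ← R4 + R1: [0, 3, 7, -4]
R5 ← R5 + (7/3)·R1: [0, -1, -7/3, 4/3]
R3 ← R3 − R2: [0, 0, 0, 0]
R4 ← R4 + R2: [0, 0, 0, 0]
R5 ← R5 − (1/3)·R2: [0, 0, 0, 0]
2 nonzero rows, so rank(M) = 2.
M has 4 columns; by rank–nullity, nullity = 4 − 2 = 2.

2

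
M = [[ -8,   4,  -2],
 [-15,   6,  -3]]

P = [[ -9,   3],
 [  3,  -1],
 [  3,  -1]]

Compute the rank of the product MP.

First compute MP:
[[ 78, -26],
 [144, -48]]
Now row reduce the product.
R2 ← R2 − (24/13)·R1: [0, 0]
1 nonzero row, so rank(MP) = 1.

1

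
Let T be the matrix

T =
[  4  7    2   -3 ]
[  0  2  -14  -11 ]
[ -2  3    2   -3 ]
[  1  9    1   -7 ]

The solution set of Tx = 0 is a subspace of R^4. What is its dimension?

0

Row reduce to echelon form.
R3 ← R3 + (1/2)·R1: [0, 13/2, 3, -9/2]
R4 ← R4 − (1/4)·R1: [0, 29/4, 1/2, -25/4]
R3 ← R3 − (13/4)·R2: [0, 0, 97/2, 125/4]
R4 ← R4 − (29/8)·R2: [0, 0, 205/4, 269/8]
R4 ← R4 − (205/194)·R3: [0, 0, 0, 117/194]
4 nonzero rows, so rank(T) = 4.
T has 4 columns; by rank–nullity, nullity = 4 − 4 = 0.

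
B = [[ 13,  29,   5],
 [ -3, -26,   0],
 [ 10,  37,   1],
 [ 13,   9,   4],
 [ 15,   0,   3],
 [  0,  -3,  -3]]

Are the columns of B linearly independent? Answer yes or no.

Row reduce B to echelon form.
R2 ← R2 + (3/13)·R1: [0, -251/13, 15/13]
R3 ← R3 − (10/13)·R1: [0, 191/13, -37/13]
R4 ← R4 − R1: [0, -20, -1]
R5 ← R5 − (15/13)·R1: [0, -435/13, -36/13]
R3 ← R3 + (191/251)·R2: [0, 0, -494/251]
R4 ← R4 − (260/251)·R2: [0, 0, -551/251]
R5 ← R5 − (435/251)·R2: [0, 0, -1197/251]
R6 ← R6 − (39/251)·R2: [0, 0, -798/251]
R4 ← R4 − (29/26)·R3: [0, 0, 0]
R5 ← R5 − (63/26)·R3: [0, 0, 0]
R6 ← R6 − (21/13)·R3: [0, 0, 0]
3 pivots among 3 columns.
Every column is a pivot column, so the columns are linearly independent.

yes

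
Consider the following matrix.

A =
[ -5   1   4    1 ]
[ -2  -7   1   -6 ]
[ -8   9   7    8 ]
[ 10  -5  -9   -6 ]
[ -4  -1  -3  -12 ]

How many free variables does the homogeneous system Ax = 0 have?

Row reduce to echelon form.
R2 ← R2 − (2/5)·R1: [0, -37/5, -3/5, -32/5]
R3 ← R3 − (8/5)·R1: [0, 37/5, 3/5, 32/5]
R4 ← R4 + (2)·R1: [0, -3, -1, -4]
R5 ← R5 − (4/5)·R1: [0, -9/5, -31/5, -64/5]
R3 ← R3 + R2: [0, 0, 0, 0]
R4 ← R4 − (15/37)·R2: [0, 0, -28/37, -52/37]
R5 ← R5 − (9/37)·R2: [0, 0, -224/37, -416/37]
Swap R3 ↔ R4
R5 ← R5 − (8)·R3: [0, 0, 0, 0]
3 nonzero rows, so rank(A) = 3.
A has 4 columns; by rank–nullity, nullity = 4 − 3 = 1.

1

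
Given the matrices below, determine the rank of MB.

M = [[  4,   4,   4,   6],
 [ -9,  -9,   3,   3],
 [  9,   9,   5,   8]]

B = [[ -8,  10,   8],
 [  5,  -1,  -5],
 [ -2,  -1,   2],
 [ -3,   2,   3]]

2

First compute MB:
[[-38,  44,  38],
 [ 12, -78, -12],
 [-61,  92,  61]]
Now row reduce the product.
R2 ← R2 + (6/19)·R1: [0, -1218/19, 0]
R3 ← R3 − (61/38)·R1: [0, 406/19, 0]
R3 ← R3 + (1/3)·R2: [0, 0, 0]
2 nonzero rows, so rank(MB) = 2.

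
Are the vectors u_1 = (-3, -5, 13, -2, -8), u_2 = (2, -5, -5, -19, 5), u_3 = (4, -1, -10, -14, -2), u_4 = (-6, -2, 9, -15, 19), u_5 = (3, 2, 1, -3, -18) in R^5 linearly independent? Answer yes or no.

yes

Form the matrix with these vectors as rows and row reduce.
R2 ← R2 + (2/3)·R1: [0, -25/3, 11/3, -61/3, -1/3]
R3 ← R3 + (4/3)·R1: [0, -23/3, 22/3, -50/3, -38/3]
R4 ← R4 − (2)·R1: [0, 8, -17, -11, 35]
R5 ← R5 + R1: [0, -3, 14, -5, -26]
R3 ← R3 − (23/25)·R2: [0, 0, 99/25, 51/25, -309/25]
R4 ← R4 + (24/25)·R2: [0, 0, -337/25, -763/25, 867/25]
R5 ← R5 − (9/25)·R2: [0, 0, 317/25, 58/25, -647/25]
R4 ← R4 + (337/99)·R3: [0, 0, 0, -778/33, -244/33]
R5 ← R5 − (317/99)·R3: [0, 0, 0, -139/33, 452/33]
R5 ← R5 − (139/778)·R4: [0, 0, 0, 0, 5842/389]
5 nonzero rows, so the 5 vectors span a space of dimension 5.
Since 5 = 5, the vectors are linearly independent.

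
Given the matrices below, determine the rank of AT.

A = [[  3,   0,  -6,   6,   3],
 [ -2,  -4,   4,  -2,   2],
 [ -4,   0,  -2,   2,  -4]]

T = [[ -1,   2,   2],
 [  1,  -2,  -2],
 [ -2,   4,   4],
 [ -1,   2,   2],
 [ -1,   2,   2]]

First compute AT:
[[  0,   0,   0],
 [-10,  20,  20],
 [ 10, -20, -20]]
Now row reduce the product.
Swap R1 ↔ R2
R3 ← R3 + R1: [0, 0, 0]
1 nonzero row, so rank(AT) = 1.

1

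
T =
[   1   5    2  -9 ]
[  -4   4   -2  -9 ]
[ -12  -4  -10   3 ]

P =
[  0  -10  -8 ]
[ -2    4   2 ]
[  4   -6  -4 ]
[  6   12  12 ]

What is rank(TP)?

2

First compute TP:
[[-56, -110, -114],
 [-70, -40, -60],
 [-14, 200, 164]]
Now row reduce the product.
R2 ← R2 − (5/4)·R1: [0, 195/2, 165/2]
R3 ← R3 − (1/4)·R1: [0, 455/2, 385/2]
R3 ← R3 − (7/3)·R2: [0, 0, 0]
2 nonzero rows, so rank(TP) = 2.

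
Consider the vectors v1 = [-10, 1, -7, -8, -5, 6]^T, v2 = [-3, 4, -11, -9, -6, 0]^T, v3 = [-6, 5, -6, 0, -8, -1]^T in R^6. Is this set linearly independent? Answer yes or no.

yes

Form the matrix with these vectors as rows and row reduce.
R2 ← R2 − (3/10)·R1: [0, 37/10, -89/10, -33/5, -9/2, -9/5]
R3 ← R3 − (3/5)·R1: [0, 22/5, -9/5, 24/5, -5, -23/5]
R3 ← R3 − (44/37)·R2: [0, 0, 325/37, 468/37, 13/37, -91/37]
3 nonzero rows, so the 3 vectors span a space of dimension 3.
Since 3 = 3, the vectors are linearly independent.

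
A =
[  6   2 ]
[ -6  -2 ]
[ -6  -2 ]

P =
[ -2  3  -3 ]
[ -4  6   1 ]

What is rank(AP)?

1

First compute AP:
[[-20,  30, -16],
 [ 20, -30,  16],
 [ 20, -30,  16]]
Now row reduce the product.
R2 ← R2 + R1: [0, 0, 0]
R3 ← R3 + R1: [0, 0, 0]
1 nonzero row, so rank(AP) = 1.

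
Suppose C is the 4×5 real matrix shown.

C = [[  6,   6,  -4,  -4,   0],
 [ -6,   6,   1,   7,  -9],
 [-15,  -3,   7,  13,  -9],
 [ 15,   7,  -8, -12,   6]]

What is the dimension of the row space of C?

Row reduce to echelon form.
R2 ← R2 + R1: [0, 12, -3, 3, -9]
R3 ← R3 + (5/2)·R1: [0, 12, -3, 3, -9]
R4 ← R4 − (5/2)·R1: [0, -8, 2, -2, 6]
R3 ← R3 − R2: [0, 0, 0, 0, 0]
R4 ← R4 + (2/3)·R2: [0, 0, 0, 0, 0]
Echelon form has 2 nonzero rows, so rank(C) = 2.
The row space has dimension equal to the rank: 2.

2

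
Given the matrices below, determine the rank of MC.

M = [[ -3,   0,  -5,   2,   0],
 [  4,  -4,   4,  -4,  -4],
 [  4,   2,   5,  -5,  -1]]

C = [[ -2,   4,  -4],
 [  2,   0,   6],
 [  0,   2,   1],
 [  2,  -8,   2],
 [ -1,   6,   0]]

2

First compute MC:
[[ 10, -38,  11],
 [-20,  32, -44],
 [-13,  60,  -9]]
Now row reduce the product.
R2 ← R2 + (2)·R1: [0, -44, -22]
R3 ← R3 + (13/10)·R1: [0, 53/5, 53/10]
R3 ← R3 + (53/220)·R2: [0, 0, 0]
2 nonzero rows, so rank(MC) = 2.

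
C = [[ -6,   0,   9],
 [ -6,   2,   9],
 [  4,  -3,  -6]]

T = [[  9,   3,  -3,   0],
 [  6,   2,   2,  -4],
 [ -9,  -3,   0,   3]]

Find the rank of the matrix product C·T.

First compute CT:
[[-135, -45,  18,  27],
 [-123, -41,  22,  19],
 [ 72,  24, -18,  -6]]
Now row reduce the product.
R2 ← R2 − (41/45)·R1: [0, 0, 28/5, -28/5]
R3 ← R3 + (8/15)·R1: [0, 0, -42/5, 42/5]
R3 ← R3 + (3/2)·R2: [0, 0, 0, 0]
2 nonzero rows, so rank(CT) = 2.

2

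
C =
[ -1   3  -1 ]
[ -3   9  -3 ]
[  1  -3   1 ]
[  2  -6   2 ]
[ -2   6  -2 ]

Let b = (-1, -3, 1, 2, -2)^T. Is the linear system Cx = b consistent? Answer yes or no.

Row reduce the augmented matrix [C | b].
R2 ← R2 − (3)·R1: [0, 0, 0, 0]
R3 ← R3 + R1: [0, 0, 0, 0]
R4 ← R4 + (2)·R1: [0, 0, 0, 0]
R5 ← R5 − (2)·R1: [0, 0, 0, 0]
The echelon form has 1 nonzero rows, and every pivot lies in the first 3 columns, so rank(C) = rank([C|b]) = 1.
The system is consistent.

yes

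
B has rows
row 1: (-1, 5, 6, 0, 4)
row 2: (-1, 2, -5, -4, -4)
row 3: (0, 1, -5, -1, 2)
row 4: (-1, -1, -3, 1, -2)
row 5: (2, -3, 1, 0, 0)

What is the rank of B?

Row reduce to echelon form.
R2 ← R2 − R1: [0, -3, -11, -4, -8]
R4 ← R4 − R1: [0, -6, -9, 1, -6]
R5 ← R5 + (2)·R1: [0, 7, 13, 0, 8]
R3 ← R3 + (1/3)·R2: [0, 0, -26/3, -7/3, -2/3]
R4 ← R4 − (2)·R2: [0, 0, 13, 9, 10]
R5 ← R5 + (7/3)·R2: [0, 0, -38/3, -28/3, -32/3]
R4 ← R4 + (3/2)·R3: [0, 0, 0, 11/2, 9]
R5 ← R5 − (19/13)·R3: [0, 0, 0, -77/13, -126/13]
R5 ← R5 + (14/13)·R4: [0, 0, 0, 0, 0]
Echelon form has 4 nonzero rows, so rank(B) = 4.

4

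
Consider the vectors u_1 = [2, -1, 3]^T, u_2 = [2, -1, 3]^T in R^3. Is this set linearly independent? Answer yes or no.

Form the matrix with these vectors as rows and row reduce.
R2 ← R2 − R1: [0, 0, 0]
1 nonzero row, so the 2 vectors span a space of dimension 1.
Since 1 < 2, the vectors are linearly dependent.

no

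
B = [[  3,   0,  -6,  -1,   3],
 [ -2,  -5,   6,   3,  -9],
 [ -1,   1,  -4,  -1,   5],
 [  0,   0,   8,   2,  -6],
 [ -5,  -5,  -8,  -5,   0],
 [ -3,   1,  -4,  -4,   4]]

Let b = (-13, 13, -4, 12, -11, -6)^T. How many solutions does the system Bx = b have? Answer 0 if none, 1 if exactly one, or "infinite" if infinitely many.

Row reduce the augmented matrix [B | b].
R2 ← R2 + (2/3)·R1: [0, -5, 2, 7/3, -7, 13/3]
R3 ← R3 + (1/3)·R1: [0, 1, -6, -4/3, 6, -25/3]
R5 ← R5 + (5/3)·R1: [0, -5, -18, -20/3, 5, -98/3]
R6 ← R6 + R1: [0, 1, -10, -5, 7, -19]
R3 ← R3 + (1/5)·R2: [0, 0, -28/5, -13/15, 23/5, -112/15]
R5 ← R5 − R2: [0, 0, -20, -9, 12, -37]
R6 ← R6 + (1/5)·R2: [0, 0, -48/5, -68/15, 28/5, -272/15]
R4 ← R4 + (10/7)·R3: [0, 0, 0, 16/21, 4/7, 4/3]
R5 ← R5 − (25/7)·R3: [0, 0, 0, -124/21, -31/7, -31/3]
R6 ← R6 − (12/7)·R3: [0, 0, 0, -64/21, -16/7, -16/3]
R5 ← R5 + (31/4)·R4: [0, 0, 0, 0, 0, 0]
R6 ← R6 + (4)·R4: [0, 0, 0, 0, 0, 0]
The echelon form has 4 nonzero rows, and every pivot lies in the first 5 columns, so rank(B) = rank([B|b]) = 4.
The system is consistent.
rank = 4 < 5 unknowns, so there are infinitely many solutions.

infinite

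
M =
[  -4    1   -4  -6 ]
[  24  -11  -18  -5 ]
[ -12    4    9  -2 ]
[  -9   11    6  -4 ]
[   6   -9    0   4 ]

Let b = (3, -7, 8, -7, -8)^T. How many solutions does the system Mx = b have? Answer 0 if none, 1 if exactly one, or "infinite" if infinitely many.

Row reduce the augmented matrix [M | b].
R2 ← R2 + (6)·R1: [0, -5, -42, -41, 11]
R3 ← R3 − (3)·R1: [0, 1, 21, 16, -1]
R4 ← R4 − (9/4)·R1: [0, 35/4, 15, 19/2, -55/4]
R5 ← R5 + (3/2)·R1: [0, -15/2, -6, -5, -7/2]
R3 ← R3 + (1/5)·R2: [0, 0, 63/5, 39/5, 6/5]
R4 ← R4 + (7/4)·R2: [0, 0, -117/2, -249/4, 11/2]
R5 ← R5 − (3/2)·R2: [0, 0, 57, 113/2, -20]
R4 ← R4 + (65/14)·R3: [0, 0, 0, -729/28, 155/14]
R5 ← R5 − (95/21)·R3: [0, 0, 0, 297/14, -178/7]
R5 ← R5 + (22/27)·R4: [0, 0, 0, 0, -443/27]
The echelon form has 5 nonzero rows; the last pivot sits in the augmented column, so rank(M) = 4 but rank([M|b]) = 5.
Since the ranks differ, the system is inconsistent.
It has no solutions.

0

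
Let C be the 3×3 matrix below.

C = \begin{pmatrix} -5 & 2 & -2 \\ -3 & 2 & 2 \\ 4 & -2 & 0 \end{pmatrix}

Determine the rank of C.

Row reduce to echelon form.
R2 ← R2 − (3/5)·R1: [0, 4/5, 16/5]
R3 ← R3 + (4/5)·R1: [0, -2/5, -8/5]
R3 ← R3 + (1/2)·R2: [0, 0, 0]
Echelon form has 2 nonzero rows, so rank(C) = 2.

2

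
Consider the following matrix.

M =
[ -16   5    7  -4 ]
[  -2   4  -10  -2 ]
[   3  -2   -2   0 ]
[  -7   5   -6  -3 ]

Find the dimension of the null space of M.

Row reduce to echelon form.
R2 ← R2 − (1/8)·R1: [0, 27/8, -87/8, -3/2]
R3 ← R3 + (3/16)·R1: [0, -17/16, -11/16, -3/4]
R4 ← R4 − (7/16)·R1: [0, 45/16, -145/16, -5/4]
R3 ← R3 + (17/54)·R2: [0, 0, -37/9, -11/9]
R4 ← R4 − (5/6)·R2: [0, 0, 0, 0]
3 nonzero rows, so rank(M) = 3.
M has 4 columns; by rank–nullity, nullity = 4 − 3 = 1.

1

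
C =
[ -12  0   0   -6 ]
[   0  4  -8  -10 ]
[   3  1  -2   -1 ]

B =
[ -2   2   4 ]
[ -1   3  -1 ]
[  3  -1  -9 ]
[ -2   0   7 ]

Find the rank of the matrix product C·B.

2

First compute CB:
[[ 36, -24, -90],
 [ -8,  20,  -2],
 [-11,  11,  22]]
Now row reduce the product.
R2 ← R2 + (2/9)·R1: [0, 44/3, -22]
R3 ← R3 + (11/36)·R1: [0, 11/3, -11/2]
R3 ← R3 − (1/4)·R2: [0, 0, 0]
2 nonzero rows, so rank(CB) = 2.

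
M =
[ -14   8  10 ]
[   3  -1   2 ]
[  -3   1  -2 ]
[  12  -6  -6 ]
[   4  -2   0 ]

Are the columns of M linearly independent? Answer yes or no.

Row reduce M to echelon form.
R2 ← R2 + (3/14)·R1: [0, 5/7, 29/7]
R3 ← R3 − (3/14)·R1: [0, -5/7, -29/7]
R4 ← R4 + (6/7)·R1: [0, 6/7, 18/7]
R5 ← R5 + (2/7)·R1: [0, 2/7, 20/7]
R3 ← R3 + R2: [0, 0, 0]
R4 ← R4 − (6/5)·R2: [0, 0, -12/5]
R5 ← R5 − (2/5)·R2: [0, 0, 6/5]
Swap R3 ↔ R4
R5 ← R5 + (1/2)·R3: [0, 0, 0]
3 pivots among 3 columns.
Every column is a pivot column, so the columns are linearly independent.

yes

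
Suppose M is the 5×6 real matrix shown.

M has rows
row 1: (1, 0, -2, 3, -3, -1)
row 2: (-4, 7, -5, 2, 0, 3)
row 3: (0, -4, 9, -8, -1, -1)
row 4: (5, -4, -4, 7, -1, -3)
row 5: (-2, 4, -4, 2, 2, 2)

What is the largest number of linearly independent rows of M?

3

Row reduce to echelon form.
R2 ← R2 + (4)·R1: [0, 7, -13, 14, -12, -1]
R4 ← R4 − (5)·R1: [0, -4, 6, -8, 14, 2]
R5 ← R5 + (2)·R1: [0, 4, -8, 8, -4, 0]
R3 ← R3 + (4/7)·R2: [0, 0, 11/7, 0, -55/7, -11/7]
R4 ← R4 + (4/7)·R2: [0, 0, -10/7, 0, 50/7, 10/7]
R5 ← R5 − (4/7)·R2: [0, 0, -4/7, 0, 20/7, 4/7]
R4 ← R4 + (10/11)·R3: [0, 0, 0, 0, 0, 0]
R5 ← R5 + (4/11)·R3: [0, 0, 0, 0, 0, 0]
Echelon form has 3 nonzero rows, so rank(M) = 3.
The rank gives the maximum number of linearly independent rows: 3.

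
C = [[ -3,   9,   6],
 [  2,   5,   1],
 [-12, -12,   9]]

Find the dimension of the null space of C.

Row reduce to echelon form.
R2 ← R2 + (2/3)·R1: [0, 11, 5]
R3 ← R3 − (4)·R1: [0, -48, -15]
R3 ← R3 + (48/11)·R2: [0, 0, 75/11]
3 nonzero rows, so rank(C) = 3.
C has 3 columns; by rank–nullity, nullity = 3 − 3 = 0.

0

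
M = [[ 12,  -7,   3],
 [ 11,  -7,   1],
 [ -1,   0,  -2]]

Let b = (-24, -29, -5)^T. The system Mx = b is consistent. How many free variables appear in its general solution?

1

Row reduce the augmented matrix [M | b].
R2 ← R2 − (11/12)·R1: [0, -7/12, -7/4, -7]
R3 ← R3 + (1/12)·R1: [0, -7/12, -7/4, -7]
R3 ← R3 − R2: [0, 0, 0, 0]
The echelon form has 2 nonzero rows, and every pivot lies in the first 3 columns, so rank(M) = rank([M|b]) = 2.
The system is consistent.
Free variables = (unknowns) − (rank) = 3 − 2 = 1.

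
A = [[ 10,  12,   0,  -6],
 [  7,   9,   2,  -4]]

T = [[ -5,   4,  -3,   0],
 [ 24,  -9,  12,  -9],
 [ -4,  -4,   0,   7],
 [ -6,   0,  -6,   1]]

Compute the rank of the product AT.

2

First compute AT:
[[274, -68, 150, -114],
 [197, -61, 111, -71]]
Now row reduce the product.
R2 ← R2 − (197/274)·R1: [0, -1659/137, 432/137, 1502/137]
2 nonzero rows, so rank(AT) = 2.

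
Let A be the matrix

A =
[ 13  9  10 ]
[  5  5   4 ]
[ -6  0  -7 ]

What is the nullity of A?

0

Row reduce to echelon form.
R2 ← R2 − (5/13)·R1: [0, 20/13, 2/13]
R3 ← R3 + (6/13)·R1: [0, 54/13, -31/13]
R3 ← R3 − (27/10)·R2: [0, 0, -14/5]
3 nonzero rows, so rank(A) = 3.
A has 3 columns; by rank–nullity, nullity = 3 − 3 = 0.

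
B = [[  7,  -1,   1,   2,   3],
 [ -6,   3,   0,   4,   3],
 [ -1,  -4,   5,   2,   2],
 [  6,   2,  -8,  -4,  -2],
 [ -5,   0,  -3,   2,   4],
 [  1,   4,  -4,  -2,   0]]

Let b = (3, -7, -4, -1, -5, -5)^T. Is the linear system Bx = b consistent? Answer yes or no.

Row reduce the augmented matrix [B | b].
R2 ← R2 + (6/7)·R1: [0, 15/7, 6/7, 40/7, 39/7, -31/7]
R3 ← R3 + (1/7)·R1: [0, -29/7, 36/7, 16/7, 17/7, -25/7]
R4 ← R4 − (6/7)·R1: [0, 20/7, -62/7, -40/7, -32/7, -25/7]
R5 ← R5 + (5/7)·R1: [0, -5/7, -16/7, 24/7, 43/7, -20/7]
R6 ← R6 − (1/7)·R1: [0, 29/7, -29/7, -16/7, -3/7, -38/7]
R3 ← R3 + (29/15)·R2: [0, 0, 34/5, 40/3, 66/5, -182/15]
R4 ← R4 − (4/3)·R2: [0, 0, -10, -40/3, -12, 7/3]
R5 ← R5 + (1/3)·R2: [0, 0, -2, 16/3, 8, -13/3]
R6 ← R6 − (29/15)·R2: [0, 0, -29/5, -40/3, -56/5, 47/15]
R4 ← R4 + (25/17)·R3: [0, 0, 0, 320/51, 126/17, -791/51]
R5 ← R5 + (5/17)·R3: [0, 0, 0, 472/51, 202/17, -403/51]
R6 ← R6 + (29/34)·R3: [0, 0, 0, -100/51, 1/17, -368/51]
R5 ← R5 − (59/40)·R4: [0, 0, 0, 0, 19/20, 599/40]
R6 ← R6 + (5/16)·R4: [0, 0, 0, 0, 19/8, -193/16]
R6 ← R6 − (5/2)·R5: [0, 0, 0, 0, 0, -99/2]
The echelon form has 6 nonzero rows; the last pivot sits in the augmented column, so rank(B) = 5 but rank([B|b]) = 6.
Since the ranks differ, the system is inconsistent.

no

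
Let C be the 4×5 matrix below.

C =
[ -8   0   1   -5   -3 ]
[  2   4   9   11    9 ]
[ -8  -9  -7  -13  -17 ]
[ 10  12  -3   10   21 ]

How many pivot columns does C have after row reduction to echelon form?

Row reduce to echelon form.
R2 ← R2 + (1/4)·R1: [0, 4, 37/4, 39/4, 33/4]
R3 ← R3 − R1: [0, -9, -8, -8, -14]
R4 ← R4 + (5/4)·R1: [0, 12, -7/4, 15/4, 69/4]
R3 ← R3 + (9/4)·R2: [0, 0, 205/16, 223/16, 73/16]
R4 ← R4 − (3)·R2: [0, 0, -59/2, -51/2, -15/2]
R4 ← R4 + (472/205)·R3: [0, 0, 0, 1351/205, 616/205]
Echelon form has 4 nonzero rows, so rank(C) = 4.
Each nonzero row contributes one pivot column: 4 pivot columns.

4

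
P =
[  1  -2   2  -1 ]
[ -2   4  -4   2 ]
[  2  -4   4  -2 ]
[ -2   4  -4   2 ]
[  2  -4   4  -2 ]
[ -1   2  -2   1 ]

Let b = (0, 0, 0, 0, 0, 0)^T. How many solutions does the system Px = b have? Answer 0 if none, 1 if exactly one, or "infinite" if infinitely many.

Row reduce the augmented matrix [P | b].
R2 ← R2 + (2)·R1: [0, 0, 0, 0, 0]
R3 ← R3 − (2)·R1: [0, 0, 0, 0, 0]
R4 ← R4 + (2)·R1: [0, 0, 0, 0, 0]
R5 ← R5 − (2)·R1: [0, 0, 0, 0, 0]
R6 ← R6 + R1: [0, 0, 0, 0, 0]
The echelon form has 1 nonzero rows, and every pivot lies in the first 4 columns, so rank(P) = rank([P|b]) = 1.
The system is consistent.
rank = 1 < 4 unknowns, so there are infinitely many solutions.

infinite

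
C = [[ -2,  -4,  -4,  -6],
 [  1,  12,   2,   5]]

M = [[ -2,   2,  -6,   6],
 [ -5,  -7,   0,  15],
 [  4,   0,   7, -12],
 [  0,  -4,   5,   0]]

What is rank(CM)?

2

First compute CM:
[[  8,  48, -46, -24],
 [-54, -102,  33, 162]]
Now row reduce the product.
R2 ← R2 + (27/4)·R1: [0, 222, -555/2, 0]
2 nonzero rows, so rank(CM) = 2.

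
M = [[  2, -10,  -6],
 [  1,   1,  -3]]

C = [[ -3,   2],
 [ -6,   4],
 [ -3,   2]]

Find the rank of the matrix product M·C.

First compute MC:
[[ 72, -48],
 [  0,   0]]
Now row reduce the product.
1 nonzero row, so rank(MC) = 1.

1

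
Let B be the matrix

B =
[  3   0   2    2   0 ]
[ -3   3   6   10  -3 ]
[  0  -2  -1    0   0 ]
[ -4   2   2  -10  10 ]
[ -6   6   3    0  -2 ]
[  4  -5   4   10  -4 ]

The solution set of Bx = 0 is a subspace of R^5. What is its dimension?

Row reduce to echelon form.
R2 ← R2 + R1: [0, 3, 8, 12, -3]
R4 ← R4 + (4/3)·R1: [0, 2, 14/3, -22/3, 10]
R5 ← R5 + (2)·R1: [0, 6, 7, 4, -2]
R6 ← R6 − (4/3)·R1: [0, -5, 4/3, 22/3, -4]
R3 ← R3 + (2/3)·R2: [0, 0, 13/3, 8, -2]
R4 ← R4 − (2/3)·R2: [0, 0, -2/3, -46/3, 12]
R5 ← R5 − (2)·R2: [0, 0, -9, -20, 4]
R6 ← R6 + (5/3)·R2: [0, 0, 44/3, 82/3, -9]
R4 ← R4 + (2/13)·R3: [0, 0, 0, -550/39, 152/13]
R5 ← R5 + (27/13)·R3: [0, 0, 0, -44/13, -2/13]
R6 ← R6 − (44/13)·R3: [0, 0, 0, 10/39, -29/13]
R5 ← R5 − (6/25)·R4: [0, 0, 0, 0, -74/25]
R6 ← R6 + (1/55)·R4: [0, 0, 0, 0, -111/55]
R6 ← R6 − (15/22)·R5: [0, 0, 0, 0, 0]
5 nonzero rows, so rank(B) = 5.
B has 5 columns; by rank–nullity, nullity = 5 − 5 = 0.

0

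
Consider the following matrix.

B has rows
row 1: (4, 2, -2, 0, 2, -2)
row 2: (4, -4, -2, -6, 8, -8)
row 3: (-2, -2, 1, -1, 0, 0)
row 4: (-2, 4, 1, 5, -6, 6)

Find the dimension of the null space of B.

4

Row reduce to echelon form.
R2 ← R2 − R1: [0, -6, 0, -6, 6, -6]
R3 ← R3 + (1/2)·R1: [0, -1, 0, -1, 1, -1]
R4 ← R4 + (1/2)·R1: [0, 5, 0, 5, -5, 5]
R3 ← R3 − (1/6)·R2: [0, 0, 0, 0, 0, 0]
R4 ← R4 + (5/6)·R2: [0, 0, 0, 0, 0, 0]
2 nonzero rows, so rank(B) = 2.
B has 6 columns; by rank–nullity, nullity = 6 − 2 = 4.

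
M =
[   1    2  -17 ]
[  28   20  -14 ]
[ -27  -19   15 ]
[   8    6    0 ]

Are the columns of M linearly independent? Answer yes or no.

yes

Row reduce M to echelon form.
R2 ← R2 − (28)·R1: [0, -36, 462]
R3 ← R3 + (27)·R1: [0, 35, -444]
R4 ← R4 − (8)·R1: [0, -10, 136]
R3 ← R3 + (35/36)·R2: [0, 0, 31/6]
R4 ← R4 − (5/18)·R2: [0, 0, 23/3]
R4 ← R4 − (46/31)·R3: [0, 0, 0]
3 pivots among 3 columns.
Every column is a pivot column, so the columns are linearly independent.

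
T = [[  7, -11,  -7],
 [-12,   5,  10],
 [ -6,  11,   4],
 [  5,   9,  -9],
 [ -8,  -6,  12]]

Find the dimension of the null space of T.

Row reduce to echelon form.
R2 ← R2 + (12/7)·R1: [0, -97/7, -2]
R3 ← R3 + (6/7)·R1: [0, 11/7, -2]
R4 ← R4 − (5/7)·R1: [0, 118/7, -4]
R5 ← R5 + (8/7)·R1: [0, -130/7, 4]
R3 ← R3 + (11/97)·R2: [0, 0, -216/97]
R4 ← R4 + (118/97)·R2: [0, 0, -624/97]
R5 ← R5 − (130/97)·R2: [0, 0, 648/97]
R4 ← R4 − (26/9)·R3: [0, 0, 0]
R5 ← R5 + (3)·R3: [0, 0, 0]
3 nonzero rows, so rank(T) = 3.
T has 3 columns; by rank–nullity, nullity = 3 − 3 = 0.

0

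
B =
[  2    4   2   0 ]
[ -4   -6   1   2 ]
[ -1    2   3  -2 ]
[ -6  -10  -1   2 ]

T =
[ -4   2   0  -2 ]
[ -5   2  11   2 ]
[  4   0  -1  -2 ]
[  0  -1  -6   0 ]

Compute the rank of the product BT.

First compute BT:
[[-20,  12,  42,   0],
 [ 50, -22, -79,  -6],
 [  6,   4,  31,   0],
 [ 70, -34, -121,  -6]]
Now row reduce the product.
R2 ← R2 + (5/2)·R1: [0, 8, 26, -6]
R3 ← R3 + (3/10)·R1: [0, 38/5, 218/5, 0]
R4 ← R4 + (7/2)·R1: [0, 8, 26, -6]
R3 ← R3 − (19/20)·R2: [0, 0, 189/10, 57/10]
R4 ← R4 − R2: [0, 0, 0, 0]
3 nonzero rows, so rank(BT) = 3.

3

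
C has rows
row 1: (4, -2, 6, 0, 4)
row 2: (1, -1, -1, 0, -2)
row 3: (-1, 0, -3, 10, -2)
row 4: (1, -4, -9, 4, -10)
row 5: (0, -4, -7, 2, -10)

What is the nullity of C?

Row reduce to echelon form.
R2 ← R2 − (1/4)·R1: [0, -1/2, -5/2, 0, -3]
R3 ← R3 + (1/4)·R1: [0, -1/2, -3/2, 10, -1]
R4 ← R4 − (1/4)·R1: [0, -7/2, -21/2, 4, -11]
R3 ← R3 − R2: [0, 0, 1, 10, 2]
R4 ← R4 − (7)·R2: [0, 0, 7, 4, 10]
R5 ← R5 − (8)·R2: [0, 0, 13, 2, 14]
R4 ← R4 − (7)·R3: [0, 0, 0, -66, -4]
R5 ← R5 − (13)·R3: [0, 0, 0, -128, -12]
R5 ← R5 − (64/33)·R4: [0, 0, 0, 0, -140/33]
5 nonzero rows, so rank(C) = 5.
C has 5 columns; by rank–nullity, nullity = 5 − 5 = 0.

0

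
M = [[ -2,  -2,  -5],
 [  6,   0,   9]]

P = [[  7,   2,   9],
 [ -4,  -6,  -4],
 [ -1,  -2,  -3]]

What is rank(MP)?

2

First compute MP:
[[ -1,  18,   5],
 [ 33,  -6,  27]]
Now row reduce the product.
R2 ← R2 + (33)·R1: [0, 588, 192]
2 nonzero rows, so rank(MP) = 2.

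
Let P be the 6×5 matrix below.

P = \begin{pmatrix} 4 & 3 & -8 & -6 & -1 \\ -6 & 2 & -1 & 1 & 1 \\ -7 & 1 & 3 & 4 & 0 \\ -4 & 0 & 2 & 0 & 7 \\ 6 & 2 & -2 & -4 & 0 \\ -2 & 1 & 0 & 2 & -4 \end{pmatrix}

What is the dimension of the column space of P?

Row reduce to echelon form.
R2 ← R2 + (3/2)·R1: [0, 13/2, -13, -8, -1/2]
R3 ← R3 + (7/4)·R1: [0, 25/4, -11, -13/2, -7/4]
R4 ← R4 + R1: [0, 3, -6, -6, 6]
R5 ← R5 − (3/2)·R1: [0, -5/2, 10, 5, 3/2]
R6 ← R6 + (1/2)·R1: [0, 5/2, -4, -1, -9/2]
R3 ← R3 − (25/26)·R2: [0, 0, 3/2, 31/26, -33/26]
R4 ← R4 − (6/13)·R2: [0, 0, 0, -30/13, 81/13]
R5 ← R5 + (5/13)·R2: [0, 0, 5, 25/13, 17/13]
R6 ← R6 − (5/13)·R2: [0, 0, 1, 27/13, -56/13]
R5 ← R5 − (10/3)·R3: [0, 0, 0, -80/39, 72/13]
R6 ← R6 − (2/3)·R3: [0, 0, 0, 50/39, -45/13]
R5 ← R5 − (8/9)·R4: [0, 0, 0, 0, 0]
R6 ← R6 + (5/9)·R4: [0, 0, 0, 0, 0]
Echelon form has 4 nonzero rows, so rank(P) = 4.
The column space has dimension equal to the rank: 4.

4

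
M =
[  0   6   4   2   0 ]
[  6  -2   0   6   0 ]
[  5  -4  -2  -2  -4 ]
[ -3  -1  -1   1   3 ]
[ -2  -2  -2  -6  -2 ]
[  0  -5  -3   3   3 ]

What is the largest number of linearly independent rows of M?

3

Row reduce to echelon form.
Swap R1 ↔ R2
R3 ← R3 − (5/6)·R1: [0, -7/3, -2, -7, -4]
R4 ← R4 + (1/2)·R1: [0, -2, -1, 4, 3]
R5 ← R5 + (1/3)·R1: [0, -8/3, -2, -4, -2]
R3 ← R3 + (7/18)·R2: [0, 0, -4/9, -56/9, -4]
R4 ← R4 + (1/3)·R2: [0, 0, 1/3, 14/3, 3]
R5 ← R5 + (4/9)·R2: [0, 0, -2/9, -28/9, -2]
R6 ← R6 + (5/6)·R2: [0, 0, 1/3, 14/3, 3]
R4 ← R4 + (3/4)·R3: [0, 0, 0, 0, 0]
R5 ← R5 − (1/2)·R3: [0, 0, 0, 0, 0]
R6 ← R6 + (3/4)·R3: [0, 0, 0, 0, 0]
Echelon form has 3 nonzero rows, so rank(M) = 3.
The rank gives the maximum number of linearly independent rows: 3.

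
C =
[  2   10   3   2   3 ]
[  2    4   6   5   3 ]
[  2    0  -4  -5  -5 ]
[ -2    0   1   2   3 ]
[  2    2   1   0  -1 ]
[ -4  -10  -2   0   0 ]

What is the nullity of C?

Row reduce to echelon form.
R2 ← R2 − R1: [0, -6, 3, 3, 0]
R3 ← R3 − R1: [0, -10, -7, -7, -8]
R4 ← R4 + R1: [0, 10, 4, 4, 6]
R5 ← R5 − R1: [0, -8, -2, -2, -4]
R6 ← R6 + (2)·R1: [0, 10, 4, 4, 6]
R3 ← R3 − (5/3)·R2: [0, 0, -12, -12, -8]
R4 ← R4 + (5/3)·R2: [0, 0, 9, 9, 6]
R5 ← R5 − (4/3)·R2: [0, 0, -6, -6, -4]
R6 ← R6 + (5/3)·R2: [0, 0, 9, 9, 6]
R4 ← R4 + (3/4)·R3: [0, 0, 0, 0, 0]
R5 ← R5 − (1/2)·R3: [0, 0, 0, 0, 0]
R6 ← R6 + (3/4)·R3: [0, 0, 0, 0, 0]
3 nonzero rows, so rank(C) = 3.
C has 5 columns; by rank–nullity, nullity = 5 − 3 = 2.

2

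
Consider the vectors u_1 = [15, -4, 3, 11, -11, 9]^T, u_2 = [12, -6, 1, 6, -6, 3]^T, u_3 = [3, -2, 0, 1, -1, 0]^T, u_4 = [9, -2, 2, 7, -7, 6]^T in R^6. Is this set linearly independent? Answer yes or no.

no

Form the matrix with these vectors as rows and row reduce.
R2 ← R2 − (4/5)·R1: [0, -14/5, -7/5, -14/5, 14/5, -21/5]
R3 ← R3 − (1/5)·R1: [0, -6/5, -3/5, -6/5, 6/5, -9/5]
R4 ← R4 − (3/5)·R1: [0, 2/5, 1/5, 2/5, -2/5, 3/5]
R3 ← R3 − (3/7)·R2: [0, 0, 0, 0, 0, 0]
R4 ← R4 + (1/7)·R2: [0, 0, 0, 0, 0, 0]
2 nonzero rows, so the 4 vectors span a space of dimension 2.
Since 2 < 4, the vectors are linearly dependent.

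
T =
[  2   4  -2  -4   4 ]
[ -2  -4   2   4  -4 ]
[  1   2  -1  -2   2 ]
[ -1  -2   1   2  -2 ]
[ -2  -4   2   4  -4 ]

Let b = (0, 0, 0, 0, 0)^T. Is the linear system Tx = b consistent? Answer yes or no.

yes

Row reduce the augmented matrix [T | b].
R2 ← R2 + R1: [0, 0, 0, 0, 0, 0]
R3 ← R3 − (1/2)·R1: [0, 0, 0, 0, 0, 0]
R4 ← R4 + (1/2)·R1: [0, 0, 0, 0, 0, 0]
R5 ← R5 + R1: [0, 0, 0, 0, 0, 0]
The echelon form has 1 nonzero rows, and every pivot lies in the first 5 columns, so rank(T) = rank([T|b]) = 1.
The system is consistent.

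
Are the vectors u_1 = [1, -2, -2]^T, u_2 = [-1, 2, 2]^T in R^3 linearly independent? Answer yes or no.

Form the matrix with these vectors as rows and row reduce.
R2 ← R2 + R1: [0, 0, 0]
1 nonzero row, so the 2 vectors span a space of dimension 1.
Since 1 < 2, the vectors are linearly dependent.

no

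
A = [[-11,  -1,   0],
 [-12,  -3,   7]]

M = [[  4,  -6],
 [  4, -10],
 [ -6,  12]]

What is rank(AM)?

2

First compute AM:
[[-48,  76],
 [-102, 186]]
Now row reduce the product.
R2 ← R2 − (17/8)·R1: [0, 49/2]
2 nonzero rows, so rank(AM) = 2.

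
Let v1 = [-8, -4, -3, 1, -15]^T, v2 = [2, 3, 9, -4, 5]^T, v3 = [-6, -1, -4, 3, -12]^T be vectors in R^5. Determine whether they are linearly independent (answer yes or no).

yes

Form the matrix with these vectors as rows and row reduce.
R2 ← R2 + (1/4)·R1: [0, 2, 33/4, -15/4, 5/4]
R3 ← R3 − (3/4)·R1: [0, 2, -7/4, 9/4, -3/4]
R3 ← R3 − R2: [0, 0, -10, 6, -2]
3 nonzero rows, so the 3 vectors span a space of dimension 3.
Since 3 = 3, the vectors are linearly independent.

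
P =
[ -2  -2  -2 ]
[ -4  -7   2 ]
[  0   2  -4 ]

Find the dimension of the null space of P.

1

Row reduce to echelon form.
R2 ← R2 − (2)·R1: [0, -3, 6]
R3 ← R3 + (2/3)·R2: [0, 0, 0]
2 nonzero rows, so rank(P) = 2.
P has 3 columns; by rank–nullity, nullity = 3 − 2 = 1.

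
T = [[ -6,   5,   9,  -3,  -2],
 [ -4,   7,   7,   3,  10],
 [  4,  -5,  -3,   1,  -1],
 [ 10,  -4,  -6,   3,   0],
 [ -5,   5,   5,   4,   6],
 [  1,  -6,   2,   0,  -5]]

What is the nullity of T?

Row reduce to echelon form.
R2 ← R2 − (2/3)·R1: [0, 11/3, 1, 5, 34/3]
R3 ← R3 + (2/3)·R1: [0, -5/3, 3, -1, -7/3]
R4 ← R4 + (5/3)·R1: [0, 13/3, 9, -2, -10/3]
R5 ← R5 − (5/6)·R1: [0, 5/6, -5/2, 13/2, 23/3]
R6 ← R6 + (1/6)·R1: [0, -31/6, 7/2, -1/2, -16/3]
R3 ← R3 + (5/11)·R2: [0, 0, 38/11, 14/11, 31/11]
R4 ← R4 − (13/11)·R2: [0, 0, 86/11, -87/11, -184/11]
R5 ← R5 − (5/22)·R2: [0, 0, -30/11, 59/11, 56/11]
R6 ← R6 + (31/22)·R2: [0, 0, 54/11, 72/11, 117/11]
R4 ← R4 − (43/19)·R3: [0, 0, 0, -205/19, -439/19]
R5 ← R5 + (15/19)·R3: [0, 0, 0, 121/19, 139/19]
R6 ← R6 − (27/19)·R3: [0, 0, 0, 90/19, 126/19]
R5 ← R5 + (121/205)·R4: [0, 0, 0, 0, -1296/205]
R6 ← R6 + (18/41)·R4: [0, 0, 0, 0, -144/41]
R6 ← R6 − (5/9)·R5: [0, 0, 0, 0, 0]
5 nonzero rows, so rank(T) = 5.
T has 5 columns; by rank–nullity, nullity = 5 − 5 = 0.

0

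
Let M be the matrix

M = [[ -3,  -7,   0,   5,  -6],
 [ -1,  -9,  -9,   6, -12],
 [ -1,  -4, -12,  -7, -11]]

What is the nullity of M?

2

Row reduce to echelon form.
R2 ← R2 − (1/3)·R1: [0, -20/3, -9, 13/3, -10]
R3 ← R3 − (1/3)·R1: [0, -5/3, -12, -26/3, -9]
R3 ← R3 − (1/4)·R2: [0, 0, -39/4, -39/4, -13/2]
3 nonzero rows, so rank(M) = 3.
M has 5 columns; by rank–nullity, nullity = 5 − 3 = 2.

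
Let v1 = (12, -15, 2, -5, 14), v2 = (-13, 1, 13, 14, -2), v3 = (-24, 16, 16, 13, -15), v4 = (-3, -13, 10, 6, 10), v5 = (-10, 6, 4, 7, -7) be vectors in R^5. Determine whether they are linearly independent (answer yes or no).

yes

Form the matrix with these vectors as rows and row reduce.
R2 ← R2 + (13/12)·R1: [0, -61/4, 91/6, 103/12, 79/6]
R3 ← R3 + (2)·R1: [0, -14, 20, 3, 13]
R4 ← R4 + (1/4)·R1: [0, -67/4, 21/2, 19/4, 27/2]
R5 ← R5 + (5/6)·R1: [0, -13/2, 17/3, 17/6, 14/3]
R3 ← R3 − (56/61)·R2: [0, 0, 1112/183, -893/183, 167/183]
R4 ← R4 − (67/61)·R2: [0, 0, -1127/183, -856/183, -176/183]
R5 ← R5 − (26/61)·R2: [0, 0, -146/183, -151/183, -173/183]
R4 ← R4 + (1127/1112)·R3: [0, 0, 0, -10701/1112, -41/1112]
R5 ← R5 + (73/556)·R3: [0, 0, 0, -815/556, -459/556]
R5 ← R5 − (1630/10701)·R4: [0, 0, 0, 0, -214/261]
5 nonzero rows, so the 5 vectors span a space of dimension 5.
Since 5 = 5, the vectors are linearly independent.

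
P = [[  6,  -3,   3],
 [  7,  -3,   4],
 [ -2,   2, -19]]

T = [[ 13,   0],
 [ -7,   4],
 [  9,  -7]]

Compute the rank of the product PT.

First compute PT:
[[126, -33],
 [148, -40],
 [-211, 141]]
Now row reduce the product.
R2 ← R2 − (74/63)·R1: [0, -26/21]
R3 ← R3 + (211/126)·R1: [0, 3601/42]
R3 ← R3 + (277/4)·R2: [0, 0]
2 nonzero rows, so rank(PT) = 2.

2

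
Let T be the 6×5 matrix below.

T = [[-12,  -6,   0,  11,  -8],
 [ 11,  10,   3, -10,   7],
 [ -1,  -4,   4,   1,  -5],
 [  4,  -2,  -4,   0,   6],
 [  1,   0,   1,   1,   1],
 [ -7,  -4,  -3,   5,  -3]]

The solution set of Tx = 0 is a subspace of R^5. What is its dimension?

0

Row reduce to echelon form.
R2 ← R2 + (11/12)·R1: [0, 9/2, 3, 1/12, -1/3]
R3 ← R3 − (1/12)·R1: [0, -7/2, 4, 1/12, -13/3]
R4 ← R4 + (1/3)·R1: [0, -4, -4, 11/3, 10/3]
R5 ← R5 + (1/12)·R1: [0, -1/2, 1, 23/12, 1/3]
R6 ← R6 − (7/12)·R1: [0, -1/2, -3, -17/12, 5/3]
R3 ← R3 + (7/9)·R2: [0, 0, 19/3, 4/27, -124/27]
R4 ← R4 + (8/9)·R2: [0, 0, -4/3, 101/27, 82/27]
R5 ← R5 + (1/9)·R2: [0, 0, 4/3, 52/27, 8/27]
R6 ← R6 + (1/9)·R2: [0, 0, -8/3, -38/27, 44/27]
R4 ← R4 + (4/19)·R3: [0, 0, 0, 215/57, 118/57]
R5 ← R5 − (4/19)·R3: [0, 0, 0, 36/19, 24/19]
R6 ← R6 + (8/19)·R3: [0, 0, 0, -230/171, -52/171]
R5 ← R5 − (108/215)·R4: [0, 0, 0, 0, 48/215]
R6 ← R6 + (46/129)·R4: [0, 0, 0, 0, 56/129]
R6 ← R6 − (35/18)·R5: [0, 0, 0, 0, 0]
5 nonzero rows, so rank(T) = 5.
T has 5 columns; by rank–nullity, nullity = 5 − 5 = 0.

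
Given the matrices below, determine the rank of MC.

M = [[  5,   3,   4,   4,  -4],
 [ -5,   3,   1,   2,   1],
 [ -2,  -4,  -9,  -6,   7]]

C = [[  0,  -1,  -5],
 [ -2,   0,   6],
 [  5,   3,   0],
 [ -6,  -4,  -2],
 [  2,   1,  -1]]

First compute MC:
[[-18, -13, -11],
 [-11,   1,  38],
 [ 13,   6,  -9]]
Now row reduce the product.
R2 ← R2 − (11/18)·R1: [0, 161/18, 805/18]
R3 ← R3 + (13/18)·R1: [0, -61/18, -305/18]
R3 ← R3 + (61/161)·R2: [0, 0, 0]
2 nonzero rows, so rank(MC) = 2.

2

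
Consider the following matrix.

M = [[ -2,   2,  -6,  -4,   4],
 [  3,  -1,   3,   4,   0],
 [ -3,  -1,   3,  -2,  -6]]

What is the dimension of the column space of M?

Row reduce to echelon form.
R2 ← R2 + (3/2)·R1: [0, 2, -6, -2, 6]
R3 ← R3 − (3/2)·R1: [0, -4, 12, 4, -12]
R3 ← R3 + (2)·R2: [0, 0, 0, 0, 0]
Echelon form has 2 nonzero rows, so rank(M) = 2.
The column space has dimension equal to the rank: 2.

2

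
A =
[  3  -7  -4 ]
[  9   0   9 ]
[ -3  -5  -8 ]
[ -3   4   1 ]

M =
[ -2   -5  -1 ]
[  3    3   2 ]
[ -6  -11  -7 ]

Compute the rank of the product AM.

2

First compute AM:
[[ -3,   8,  11],
 [-72, -144, -72],
 [ 39,  88,  49],
 [ 12,  16,   4]]
Now row reduce the product.
R2 ← R2 − (24)·R1: [0, -336, -336]
R3 ← R3 + (13)·R1: [0, 192, 192]
R4 ← R4 + (4)·R1: [0, 48, 48]
R3 ← R3 + (4/7)·R2: [0, 0, 0]
R4 ← R4 + (1/7)·R2: [0, 0, 0]
2 nonzero rows, so rank(AM) = 2.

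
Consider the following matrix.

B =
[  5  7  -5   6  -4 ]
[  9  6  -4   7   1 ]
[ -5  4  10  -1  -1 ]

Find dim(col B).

Row reduce to echelon form.
R2 ← R2 − (9/5)·R1: [0, -33/5, 5, -19/5, 41/5]
R3 ← R3 + R1: [0, 11, 5, 5, -5]
R3 ← R3 + (5/3)·R2: [0, 0, 40/3, -4/3, 26/3]
Echelon form has 3 nonzero rows, so rank(B) = 3.
The column space has dimension equal to the rank: 3.

3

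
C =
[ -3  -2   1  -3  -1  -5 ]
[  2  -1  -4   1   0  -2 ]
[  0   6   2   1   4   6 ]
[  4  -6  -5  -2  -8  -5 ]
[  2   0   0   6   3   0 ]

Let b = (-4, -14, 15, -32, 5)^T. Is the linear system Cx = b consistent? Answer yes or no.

Row reduce the augmented matrix [C | b].
R2 ← R2 + (2/3)·R1: [0, -7/3, -10/3, -1, -2/3, -16/3, -50/3]
R4 ← R4 + (4/3)·R1: [0, -26/3, -11/3, -6, -28/3, -35/3, -112/3]
R5 ← R5 + (2/3)·R1: [0, -4/3, 2/3, 4, 7/3, -10/3, 7/3]
R3 ← R3 + (18/7)·R2: [0, 0, -46/7, -11/7, 16/7, -54/7, -195/7]
R4 ← R4 − (26/7)·R2: [0, 0, 61/7, -16/7, -48/7, 57/7, 172/7]
R5 ← R5 − (4/7)·R2: [0, 0, 18/7, 32/7, 19/7, -2/7, 83/7]
R4 ← R4 + (61/46)·R3: [0, 0, 0, -201/46, -88/23, -48/23, -569/46]
R5 ← R5 + (9/23)·R3: [0, 0, 0, 91/23, 83/23, -76/23, 22/23]
R5 ← R5 + (182/201)·R4: [0, 0, 0, 0, 29/201, -348/67, -2059/201]
The echelon form has 5 nonzero rows, and every pivot lies in the first 6 columns, so rank(C) = rank([C|b]) = 5.
The system is consistent.

yes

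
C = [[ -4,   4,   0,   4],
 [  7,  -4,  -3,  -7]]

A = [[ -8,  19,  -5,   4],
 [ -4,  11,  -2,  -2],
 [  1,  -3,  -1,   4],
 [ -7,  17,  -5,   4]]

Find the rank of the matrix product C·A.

First compute CA:
[[-12,  36,  -8,  -8],
 [  6, -21,  11,  -4]]
Now row reduce the product.
R2 ← R2 + (1/2)·R1: [0, -3, 7, -8]
2 nonzero rows, so rank(CA) = 2.

2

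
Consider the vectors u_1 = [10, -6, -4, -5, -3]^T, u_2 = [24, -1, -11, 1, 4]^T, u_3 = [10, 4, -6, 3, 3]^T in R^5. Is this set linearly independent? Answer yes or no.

yes

Form the matrix with these vectors as rows and row reduce.
R2 ← R2 − (12/5)·R1: [0, 67/5, -7/5, 13, 56/5]
R3 ← R3 − R1: [0, 10, -2, 8, 6]
R3 ← R3 − (50/67)·R2: [0, 0, -64/67, -114/67, -158/67]
3 nonzero rows, so the 3 vectors span a space of dimension 3.
Since 3 = 3, the vectors are linearly independent.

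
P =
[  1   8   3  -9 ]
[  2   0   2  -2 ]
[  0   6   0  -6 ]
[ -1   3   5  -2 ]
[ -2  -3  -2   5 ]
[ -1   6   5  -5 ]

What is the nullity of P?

1

Row reduce to echelon form.
R2 ← R2 − (2)·R1: [0, -16, -4, 16]
R4 ← R4 + R1: [0, 11, 8, -11]
R5 ← R5 + (2)·R1: [0, 13, 4, -13]
R6 ← R6 + R1: [0, 14, 8, -14]
R3 ← R3 + (3/8)·R2: [0, 0, -3/2, 0]
R4 ← R4 + (11/16)·R2: [0, 0, 21/4, 0]
R5 ← R5 + (13/16)·R2: [0, 0, 3/4, 0]
R6 ← R6 + (7/8)·R2: [0, 0, 9/2, 0]
R4 ← R4 + (7/2)·R3: [0, 0, 0, 0]
R5 ← R5 + (1/2)·R3: [0, 0, 0, 0]
R6 ← R6 + (3)·R3: [0, 0, 0, 0]
3 nonzero rows, so rank(P) = 3.
P has 4 columns; by rank–nullity, nullity = 4 − 3 = 1.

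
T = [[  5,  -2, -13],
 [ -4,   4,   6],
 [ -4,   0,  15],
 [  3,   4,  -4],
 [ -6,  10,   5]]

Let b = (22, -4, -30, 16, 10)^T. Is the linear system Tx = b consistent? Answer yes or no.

Row reduce the augmented matrix [T | b].
R2 ← R2 + (4/5)·R1: [0, 12/5, -22/5, 68/5]
R3 ← R3 + (4/5)·R1: [0, -8/5, 23/5, -62/5]
R4 ← R4 − (3/5)·R1: [0, 26/5, 19/5, 14/5]
R5 ← R5 + (6/5)·R1: [0, 38/5, -53/5, 182/5]
R3 ← R3 + (2/3)·R2: [0, 0, 5/3, -10/3]
R4 ← R4 − (13/6)·R2: [0, 0, 40/3, -80/3]
R5 ← R5 − (19/6)·R2: [0, 0, 10/3, -20/3]
R4 ← R4 − (8)·R3: [0, 0, 0, 0]
R5 ← R5 − (2)·R3: [0, 0, 0, 0]
The echelon form has 3 nonzero rows, and every pivot lies in the first 3 columns, so rank(T) = rank([T|b]) = 3.
The system is consistent.

yes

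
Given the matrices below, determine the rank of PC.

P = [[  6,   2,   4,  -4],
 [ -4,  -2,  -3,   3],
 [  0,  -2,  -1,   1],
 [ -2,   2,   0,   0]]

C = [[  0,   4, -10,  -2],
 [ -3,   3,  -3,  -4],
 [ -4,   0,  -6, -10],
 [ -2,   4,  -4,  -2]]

First compute PC:
[[-14,  14, -74, -52],
 [ 12, -10,  52,  40],
 [  8,  -2,   8,  16],
 [ -6,  -2,  14,  -4]]
Now row reduce the product.
R2 ← R2 + (6/7)·R1: [0, 2, -80/7, -32/7]
R3 ← R3 + (4/7)·R1: [0, 6, -240/7, -96/7]
R4 ← R4 − (3/7)·R1: [0, -8, 320/7, 128/7]
R3 ← R3 − (3)·R2: [0, 0, 0, 0]
R4 ← R4 + (4)·R2: [0, 0, 0, 0]
2 nonzero rows, so rank(PC) = 2.

2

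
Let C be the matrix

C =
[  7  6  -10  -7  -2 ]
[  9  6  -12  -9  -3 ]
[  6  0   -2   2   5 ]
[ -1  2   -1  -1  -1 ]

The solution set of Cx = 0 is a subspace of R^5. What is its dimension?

Row reduce to echelon form.
R2 ← R2 − (9/7)·R1: [0, -12/7, 6/7, 0, -3/7]
R3 ← R3 − (6/7)·R1: [0, -36/7, 46/7, 8, 47/7]
R4 ← R4 + (1/7)·R1: [0, 20/7, -17/7, -2, -9/7]
R3 ← R3 − (3)·R2: [0, 0, 4, 8, 8]
R4 ← R4 + (5/3)·R2: [0, 0, -1, -2, -2]
R4 ← R4 + (1/4)·R3: [0, 0, 0, 0, 0]
3 nonzero rows, so rank(C) = 3.
C has 5 columns; by rank–nullity, nullity = 5 − 3 = 2.

2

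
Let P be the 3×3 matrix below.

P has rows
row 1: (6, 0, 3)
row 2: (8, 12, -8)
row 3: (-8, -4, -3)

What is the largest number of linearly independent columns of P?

3

Row reduce to echelon form.
R2 ← R2 − (4/3)·R1: [0, 12, -12]
R3 ← R3 + (4/3)·R1: [0, -4, 1]
R3 ← R3 + (1/3)·R2: [0, 0, -3]
Echelon form has 3 nonzero rows, so rank(P) = 3.
The rank gives the maximum number of linearly independent columns: 3.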